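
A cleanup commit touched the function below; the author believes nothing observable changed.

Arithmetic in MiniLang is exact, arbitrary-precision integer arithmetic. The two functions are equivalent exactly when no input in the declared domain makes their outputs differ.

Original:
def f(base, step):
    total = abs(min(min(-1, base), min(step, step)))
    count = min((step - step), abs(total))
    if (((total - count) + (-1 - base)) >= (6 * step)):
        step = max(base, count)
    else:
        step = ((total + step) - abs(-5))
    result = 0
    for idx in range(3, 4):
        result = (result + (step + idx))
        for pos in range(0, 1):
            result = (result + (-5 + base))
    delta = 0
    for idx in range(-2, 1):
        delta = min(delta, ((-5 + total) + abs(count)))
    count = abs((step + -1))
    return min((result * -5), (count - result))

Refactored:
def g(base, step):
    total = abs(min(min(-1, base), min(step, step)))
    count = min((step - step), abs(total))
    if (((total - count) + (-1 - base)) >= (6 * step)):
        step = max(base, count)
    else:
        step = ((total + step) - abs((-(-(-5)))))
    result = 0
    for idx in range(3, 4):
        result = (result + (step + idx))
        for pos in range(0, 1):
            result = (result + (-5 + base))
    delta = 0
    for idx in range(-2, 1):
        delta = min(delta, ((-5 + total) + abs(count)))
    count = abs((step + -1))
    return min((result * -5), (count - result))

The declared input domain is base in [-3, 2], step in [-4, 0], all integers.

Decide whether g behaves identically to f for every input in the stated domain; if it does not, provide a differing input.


The two are interchangeable: same computation, different form, and every declared input agrees.
Spot check at base=-2, step=-1 — f: total := 2 | count := 0 | (((total - count) + (-1 - base)) >= (6 * step)): true | step := 0 | result := 0 | iter idx=3: | result := 3 | iter pos=0: | result := -4 | delta := 0 | iter idx=-2: | delta := -3 | iter idx=-1: | delta := -3 | iter idx=0: | delta := -3 | count := 1 | result 5. g: total := 2 | count := 0 | (((total - count) + (-1 - base)) >= (6 * step)): true | step := 0 | result := 0 | iter idx=3: | result := 3 | iter pos=0: | result := -4 | delta := 0 | iter idx=-2: | delta := -3 | iter idx=-1: | delta := -3 | iter idx=0: | delta := -3 | count := 1 | result 5. Both give 5.
Across all 30 domain points the two functions coincide.
verdict: equivalent


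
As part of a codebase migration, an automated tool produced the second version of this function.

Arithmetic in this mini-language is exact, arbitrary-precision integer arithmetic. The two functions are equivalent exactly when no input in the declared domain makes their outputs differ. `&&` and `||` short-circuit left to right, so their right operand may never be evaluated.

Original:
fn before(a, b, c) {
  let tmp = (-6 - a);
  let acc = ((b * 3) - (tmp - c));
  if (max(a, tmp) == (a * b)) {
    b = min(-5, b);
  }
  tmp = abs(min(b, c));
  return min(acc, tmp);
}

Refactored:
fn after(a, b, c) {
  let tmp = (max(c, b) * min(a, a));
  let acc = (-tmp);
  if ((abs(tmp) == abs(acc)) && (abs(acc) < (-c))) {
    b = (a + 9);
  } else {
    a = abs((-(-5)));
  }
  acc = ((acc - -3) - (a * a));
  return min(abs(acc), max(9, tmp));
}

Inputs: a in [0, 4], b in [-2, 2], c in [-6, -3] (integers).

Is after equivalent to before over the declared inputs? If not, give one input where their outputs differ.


Not equivalent: a=0, b=-2, c=-6 separates them (-6 vs 3).
before: tmp becomes -6; next acc becomes -6; next (max(a, tmp) == (a * b)) evaluates to true; next b becomes -5; next tmp becomes 6; next final value -6
after: tmp becomes 0; next acc becomes 0; next ((abs(tmp) == abs(acc)) && (abs(acc) < (-c))) evaluates to true; next b becomes 9; next acc becomes 3; next final value 3
verdict: not equivalent; witness: a=0, b=-2, c=-6


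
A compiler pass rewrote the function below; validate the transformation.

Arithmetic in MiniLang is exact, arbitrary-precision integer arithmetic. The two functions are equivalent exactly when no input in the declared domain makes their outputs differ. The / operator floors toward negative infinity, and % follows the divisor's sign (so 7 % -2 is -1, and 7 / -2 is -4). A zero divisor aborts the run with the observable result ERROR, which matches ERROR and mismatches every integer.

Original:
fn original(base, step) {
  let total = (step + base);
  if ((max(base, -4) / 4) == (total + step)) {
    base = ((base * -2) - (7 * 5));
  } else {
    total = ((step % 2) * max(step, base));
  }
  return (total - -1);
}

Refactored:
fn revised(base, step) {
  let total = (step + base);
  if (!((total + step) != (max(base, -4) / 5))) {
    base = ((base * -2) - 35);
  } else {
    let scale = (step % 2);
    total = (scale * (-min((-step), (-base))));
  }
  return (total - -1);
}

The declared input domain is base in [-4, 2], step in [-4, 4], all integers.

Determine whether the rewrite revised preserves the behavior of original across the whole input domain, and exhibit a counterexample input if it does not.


Equivalent. The edit looks behavioral (`4` became `5`), but over these ranges it never changes the outcome.
Sweeping the whole domain (63 inputs) finds no disagreement.
Spot check at base=-2, step=1 — original: total := -1 | ((max(base, -4) / 4) == (total + step)): false | total := 1 | result 2. revised: total := -1 | (!((total + step) != (max(base, -4) / 5))): false | scale := 1 | total := 1 | result 2. Both give 2.
verdict: equivalent


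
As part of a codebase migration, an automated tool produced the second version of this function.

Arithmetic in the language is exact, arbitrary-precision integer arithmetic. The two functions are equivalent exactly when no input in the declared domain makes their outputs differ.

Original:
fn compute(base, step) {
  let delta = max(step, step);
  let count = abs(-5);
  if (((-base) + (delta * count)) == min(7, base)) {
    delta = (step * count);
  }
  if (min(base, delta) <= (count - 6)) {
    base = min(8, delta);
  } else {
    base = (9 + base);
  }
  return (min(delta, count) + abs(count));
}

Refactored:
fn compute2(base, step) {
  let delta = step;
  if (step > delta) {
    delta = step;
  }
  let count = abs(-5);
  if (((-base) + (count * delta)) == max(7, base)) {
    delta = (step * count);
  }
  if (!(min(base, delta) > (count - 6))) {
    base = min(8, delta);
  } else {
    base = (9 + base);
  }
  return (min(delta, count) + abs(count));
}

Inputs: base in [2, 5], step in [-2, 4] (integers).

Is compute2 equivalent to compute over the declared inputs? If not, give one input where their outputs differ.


Run the pair on base=3, step=2.
compute: delta := 2 | count := 5 | (((-base) + (delta * count)) == min(7, base)): false | (min(base, delta) <= (count - 6)): false | base := 12 | result 7
compute2: delta := 2 | (step > delta): false | count := 5 | (((-base) + (count * delta)) == max(7, base)): true | delta := 10 | (!(min(base, delta) > (count - 6))): false | base := 12 | result 10
7 vs 10 — the two versions disagree here.
verdict: not equivalent; witness: base=3, step=2


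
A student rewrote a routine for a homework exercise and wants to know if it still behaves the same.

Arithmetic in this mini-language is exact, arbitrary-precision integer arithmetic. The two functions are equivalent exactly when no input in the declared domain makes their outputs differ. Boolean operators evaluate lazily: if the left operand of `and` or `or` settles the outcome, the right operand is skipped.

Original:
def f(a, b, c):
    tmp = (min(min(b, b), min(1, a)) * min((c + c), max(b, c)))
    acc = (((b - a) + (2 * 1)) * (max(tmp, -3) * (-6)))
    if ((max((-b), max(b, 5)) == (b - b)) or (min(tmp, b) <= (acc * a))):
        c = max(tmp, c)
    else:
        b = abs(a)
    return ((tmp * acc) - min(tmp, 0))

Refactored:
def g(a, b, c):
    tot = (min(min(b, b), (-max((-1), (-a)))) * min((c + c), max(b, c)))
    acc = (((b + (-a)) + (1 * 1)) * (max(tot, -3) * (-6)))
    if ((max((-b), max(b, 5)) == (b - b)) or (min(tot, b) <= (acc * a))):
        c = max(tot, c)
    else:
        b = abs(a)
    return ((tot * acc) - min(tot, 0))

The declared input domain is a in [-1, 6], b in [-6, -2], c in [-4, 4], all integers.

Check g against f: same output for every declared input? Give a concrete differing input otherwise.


There is a counterexample at a=-1, b=-6, c=-4: 41472 on one side, 55296 on the other.
f: tmp=48, then acc=864, then ((max((-b), max(b, 5)) == (b - b)) or (min(tmp, b) <= (acc * a))) is false, then b=1, then returns 41472
g: tot=48, then acc=1152, then ((max((-b), max(b, 5)) == (b - b)) or (min(tot, b) <= (acc * a))) is false, then b=1, then returns 55296
verdict: not equivalent; witness: a=-1, b=-6, c=-4


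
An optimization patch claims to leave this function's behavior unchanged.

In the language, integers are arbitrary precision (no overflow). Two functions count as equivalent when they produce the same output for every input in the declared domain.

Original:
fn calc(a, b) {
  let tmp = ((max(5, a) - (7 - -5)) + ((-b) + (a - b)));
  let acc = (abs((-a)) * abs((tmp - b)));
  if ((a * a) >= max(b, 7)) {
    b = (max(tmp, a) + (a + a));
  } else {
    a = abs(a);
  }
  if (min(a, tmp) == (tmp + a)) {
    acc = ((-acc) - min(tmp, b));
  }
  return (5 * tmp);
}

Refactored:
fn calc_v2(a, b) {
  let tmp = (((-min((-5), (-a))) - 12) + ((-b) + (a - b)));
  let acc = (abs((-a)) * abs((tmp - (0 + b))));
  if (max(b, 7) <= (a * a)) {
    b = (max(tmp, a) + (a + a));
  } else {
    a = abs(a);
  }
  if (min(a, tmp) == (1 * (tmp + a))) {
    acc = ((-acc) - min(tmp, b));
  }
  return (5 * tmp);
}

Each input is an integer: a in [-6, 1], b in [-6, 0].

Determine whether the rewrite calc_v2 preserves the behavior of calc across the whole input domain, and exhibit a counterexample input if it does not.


The two versions differ — the changes include arithmetic usage differs; also constant usage differs; also min/max/abs usage differs; also comparison usage differs.
One worked example (a=-2, b=0) — calc: tmp=-9, then acc=18, then ((a * a) >= max(b, 7)) is false, then a=2, then (min(a, tmp) == (tmp + a)) is false, then returns -45; calc_v2: tmp=-9, then acc=18, then (max(b, 7) <= (a * a)) is false, then a=2, then (min(a, tmp) == (1 * (tmp + a))) is false, then returns -45; agreement on -45.
Sweeping the whole domain (56 inputs) finds no disagreement.
verdict: equivalent


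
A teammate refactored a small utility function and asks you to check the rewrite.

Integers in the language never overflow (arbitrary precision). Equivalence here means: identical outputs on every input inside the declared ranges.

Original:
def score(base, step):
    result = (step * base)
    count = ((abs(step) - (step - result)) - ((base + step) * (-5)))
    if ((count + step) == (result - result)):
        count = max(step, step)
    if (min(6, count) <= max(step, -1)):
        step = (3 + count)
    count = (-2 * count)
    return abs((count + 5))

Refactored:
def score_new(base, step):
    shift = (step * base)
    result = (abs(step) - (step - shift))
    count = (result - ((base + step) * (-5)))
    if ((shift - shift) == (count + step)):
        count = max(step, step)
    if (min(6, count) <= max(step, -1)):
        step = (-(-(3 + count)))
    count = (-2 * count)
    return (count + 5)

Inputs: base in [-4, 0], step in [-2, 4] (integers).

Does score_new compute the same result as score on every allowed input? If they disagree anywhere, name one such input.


Not equivalent: base=-1, step=2 separates them (1 vs -1).
score: result := -2 | count := 3 | ((count + step) == (result - result)): false | (min(6, count) <= max(step, -1)): false | count := -6 | result 1
score_new: shift := -2 | result := -2 | count := 3 | ((shift - shift) == (count + step)): false | (min(6, count) <= max(step, -1)): false | count := -6 | result -1
verdict: not equivalent; witness: base=-1, step=2


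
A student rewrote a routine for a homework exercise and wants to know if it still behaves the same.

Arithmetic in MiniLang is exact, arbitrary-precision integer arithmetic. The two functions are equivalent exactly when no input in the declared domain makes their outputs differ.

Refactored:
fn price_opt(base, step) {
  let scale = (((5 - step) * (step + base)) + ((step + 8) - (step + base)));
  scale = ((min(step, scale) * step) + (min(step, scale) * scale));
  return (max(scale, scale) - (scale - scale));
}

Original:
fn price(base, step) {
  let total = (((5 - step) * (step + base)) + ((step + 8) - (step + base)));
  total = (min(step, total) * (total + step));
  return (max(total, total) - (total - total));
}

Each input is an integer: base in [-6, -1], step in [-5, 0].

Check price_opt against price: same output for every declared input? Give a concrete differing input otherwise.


Comparing the listings, the differences include: min/max/abs usage differs; also arithmetic usage differs; also local variable names differ.
Spot check at base=-3, step=-5 — price: total=-69, then total=5106, then returns 5106. price_opt: scale=-69, then scale=5106, then returns 5106. Both give 5106.
Checked all 36 inputs in the declared domain: the outputs agree on every one.
verdict: equivalent


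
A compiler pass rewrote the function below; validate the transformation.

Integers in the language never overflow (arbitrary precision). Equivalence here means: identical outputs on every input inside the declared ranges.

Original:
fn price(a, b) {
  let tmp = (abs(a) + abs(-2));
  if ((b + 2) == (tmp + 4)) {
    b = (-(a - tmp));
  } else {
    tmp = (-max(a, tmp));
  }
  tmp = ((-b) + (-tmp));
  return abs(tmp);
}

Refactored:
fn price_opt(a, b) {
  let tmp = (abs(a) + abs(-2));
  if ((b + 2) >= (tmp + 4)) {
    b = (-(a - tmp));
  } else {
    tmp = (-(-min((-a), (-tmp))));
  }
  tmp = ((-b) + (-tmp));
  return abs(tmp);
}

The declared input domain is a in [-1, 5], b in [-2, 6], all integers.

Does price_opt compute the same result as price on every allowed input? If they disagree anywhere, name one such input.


Take a=-1, b=6.
price: tmp=3, then ((b + 2) == (tmp + 4)) is false, then tmp=-3, then tmp=-3, then returns 3
price_opt: tmp=3, then ((b + 2) >= (tmp + 4)) is true, then b=4, then tmp=-7, then returns 7
3 != 7, so the rewrite changes behavior.
verdict: not equivalent; witness: a=-1, b=6


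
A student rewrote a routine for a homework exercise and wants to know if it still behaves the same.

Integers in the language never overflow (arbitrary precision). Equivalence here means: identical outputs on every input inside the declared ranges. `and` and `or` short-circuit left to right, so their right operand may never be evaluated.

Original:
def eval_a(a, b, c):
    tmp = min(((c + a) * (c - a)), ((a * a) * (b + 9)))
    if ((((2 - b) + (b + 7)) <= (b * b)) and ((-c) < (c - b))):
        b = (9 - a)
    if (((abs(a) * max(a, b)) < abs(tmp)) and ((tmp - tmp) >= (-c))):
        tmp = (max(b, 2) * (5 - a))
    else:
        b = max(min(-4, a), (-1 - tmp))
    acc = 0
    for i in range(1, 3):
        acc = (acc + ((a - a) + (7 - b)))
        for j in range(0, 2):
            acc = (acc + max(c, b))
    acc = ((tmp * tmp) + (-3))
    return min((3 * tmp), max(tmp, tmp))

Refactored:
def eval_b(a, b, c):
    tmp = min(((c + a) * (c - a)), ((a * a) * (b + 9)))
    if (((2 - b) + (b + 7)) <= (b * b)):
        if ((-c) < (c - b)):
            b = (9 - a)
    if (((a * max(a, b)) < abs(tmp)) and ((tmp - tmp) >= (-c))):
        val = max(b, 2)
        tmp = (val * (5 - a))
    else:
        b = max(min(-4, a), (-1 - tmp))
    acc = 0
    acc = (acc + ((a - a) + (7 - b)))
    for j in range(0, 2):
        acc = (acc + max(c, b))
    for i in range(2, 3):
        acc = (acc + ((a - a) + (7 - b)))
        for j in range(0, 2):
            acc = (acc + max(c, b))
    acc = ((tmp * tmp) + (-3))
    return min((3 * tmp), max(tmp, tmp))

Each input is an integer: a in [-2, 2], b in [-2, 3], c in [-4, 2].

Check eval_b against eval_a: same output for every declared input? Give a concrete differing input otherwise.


Input a=-2, b=-2, c=0: 14 from eval_a versus -12 from eval_b.
verdict: not equivalent; witness: a=-2, b=-2, c=0


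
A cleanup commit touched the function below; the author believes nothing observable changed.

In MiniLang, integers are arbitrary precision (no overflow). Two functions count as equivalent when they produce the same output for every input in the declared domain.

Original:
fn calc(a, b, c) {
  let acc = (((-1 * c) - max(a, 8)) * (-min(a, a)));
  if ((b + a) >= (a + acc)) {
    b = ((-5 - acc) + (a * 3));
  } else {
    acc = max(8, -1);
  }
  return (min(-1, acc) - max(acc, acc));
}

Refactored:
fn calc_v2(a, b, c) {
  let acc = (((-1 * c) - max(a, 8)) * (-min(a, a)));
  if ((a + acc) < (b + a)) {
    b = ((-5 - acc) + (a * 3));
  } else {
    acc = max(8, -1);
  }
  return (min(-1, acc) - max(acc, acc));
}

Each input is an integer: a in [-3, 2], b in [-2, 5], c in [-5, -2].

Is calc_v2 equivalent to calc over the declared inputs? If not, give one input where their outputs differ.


There is a counterexample at a=0, b=0, c=-5: -1 on one side, -9 on the other.
calc: acc := 0 | ((b + a) >= (a + acc)): true | b := -5 | result -1
calc_v2: acc := 0 | ((a + acc) < (b + a)): false | acc := 8 | result -9
verdict: not equivalent; witness: a=0, b=0, c=-5


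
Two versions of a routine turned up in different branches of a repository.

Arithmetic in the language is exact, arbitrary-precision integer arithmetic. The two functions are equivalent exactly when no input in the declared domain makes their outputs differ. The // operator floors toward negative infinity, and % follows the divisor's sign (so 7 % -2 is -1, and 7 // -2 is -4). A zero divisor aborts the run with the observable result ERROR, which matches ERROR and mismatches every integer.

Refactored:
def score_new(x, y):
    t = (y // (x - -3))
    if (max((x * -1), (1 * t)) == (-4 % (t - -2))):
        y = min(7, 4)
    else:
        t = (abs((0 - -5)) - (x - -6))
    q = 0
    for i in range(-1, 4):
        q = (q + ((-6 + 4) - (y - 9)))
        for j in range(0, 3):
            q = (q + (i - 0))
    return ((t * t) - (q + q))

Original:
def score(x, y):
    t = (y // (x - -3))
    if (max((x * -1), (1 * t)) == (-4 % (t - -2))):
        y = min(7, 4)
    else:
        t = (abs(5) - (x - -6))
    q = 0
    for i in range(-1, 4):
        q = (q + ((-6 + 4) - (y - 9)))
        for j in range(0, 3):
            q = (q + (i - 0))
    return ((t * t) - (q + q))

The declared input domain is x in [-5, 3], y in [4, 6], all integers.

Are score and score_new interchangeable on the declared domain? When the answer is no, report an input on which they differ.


Changes here: constant usage differs, arithmetic usage differs; the full 27-point sweep finds no disagreement.
verdict: equivalent


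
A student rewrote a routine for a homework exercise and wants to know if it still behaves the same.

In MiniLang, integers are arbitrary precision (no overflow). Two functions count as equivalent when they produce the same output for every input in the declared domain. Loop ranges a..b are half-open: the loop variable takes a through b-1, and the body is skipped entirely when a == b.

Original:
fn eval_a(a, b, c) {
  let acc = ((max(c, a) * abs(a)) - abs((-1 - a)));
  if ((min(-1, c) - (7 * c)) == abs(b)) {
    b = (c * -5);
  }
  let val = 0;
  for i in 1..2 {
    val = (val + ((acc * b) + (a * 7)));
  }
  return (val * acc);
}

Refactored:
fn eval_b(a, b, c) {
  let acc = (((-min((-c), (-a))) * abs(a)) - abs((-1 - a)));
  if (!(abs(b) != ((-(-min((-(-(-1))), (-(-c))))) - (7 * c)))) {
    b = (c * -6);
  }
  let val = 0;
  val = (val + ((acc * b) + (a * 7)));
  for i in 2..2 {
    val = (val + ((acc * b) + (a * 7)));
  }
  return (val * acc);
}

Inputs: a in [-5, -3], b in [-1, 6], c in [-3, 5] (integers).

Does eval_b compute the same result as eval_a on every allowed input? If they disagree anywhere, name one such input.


Evaluate both at a=-5, b=6, c=-1.
eval_a: acc=-9, then ((min(-1, c) - (7 * c)) == abs(b)) is true, then b=5, then val=0, then (i=1), then val=-80, then returns 720
eval_b: acc=-9, then (!(abs(b) != ((-(-min((-(-(-1))), (-(-c))))) - (7 * c)))) is true, then b=6, then val=0, then val=-89, then the loop over i runs zero times, then returns 801
720 vs 801 — the two versions disagree here.
verdict: not equivalent; witness: a=-5, b=6, c=-1


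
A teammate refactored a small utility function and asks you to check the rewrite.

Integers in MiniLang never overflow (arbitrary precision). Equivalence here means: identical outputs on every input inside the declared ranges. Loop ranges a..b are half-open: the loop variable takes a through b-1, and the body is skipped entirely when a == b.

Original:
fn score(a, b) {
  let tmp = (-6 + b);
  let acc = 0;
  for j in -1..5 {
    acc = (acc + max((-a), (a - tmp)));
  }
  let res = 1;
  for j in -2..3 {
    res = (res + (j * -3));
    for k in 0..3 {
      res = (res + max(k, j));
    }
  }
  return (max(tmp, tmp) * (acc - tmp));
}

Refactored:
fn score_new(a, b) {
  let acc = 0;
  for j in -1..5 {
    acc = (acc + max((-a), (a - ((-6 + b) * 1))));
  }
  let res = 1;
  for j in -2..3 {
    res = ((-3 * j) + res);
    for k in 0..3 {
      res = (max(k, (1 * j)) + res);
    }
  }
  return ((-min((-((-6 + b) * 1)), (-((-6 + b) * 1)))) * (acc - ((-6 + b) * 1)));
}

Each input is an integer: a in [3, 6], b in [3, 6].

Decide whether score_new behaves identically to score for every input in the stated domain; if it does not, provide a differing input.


This is a faithful refactor — constant usage differs, plus statement counts differ, plus arithmetic usage differs, plus local variable names differ, plus min/max/abs usage differs, but the computed results match everywhere.
One worked example (a=4, b=4) — score: tmp := -2 | acc := 0 | iter j=-1: | acc := 6 | iter j=0: | acc := 12 | iter j=1: | acc := 18 | iter j=2: | acc := 24 | iter j=3: | acc := 30 | iter j=4: | acc := 36 | res := 1 | iter j=-2: | res := 7 | iter k=0: | res := 7 | iter k=1: | res := 8 | iter k=2: | res := 10 | iter j=-1: | res := 13 | iter k=0: | res := 13 | iter k=1: | res := 14 | iter k=2: | res := 16 | iter j=0: | res := 16 | iter k=0: | res := 16 | iter k=1: | res := 17 | iter k=2: | res := 19 | iter j=1: | res := 16 | iter k=0: | res := 17 | iter k=1: | res := 18 | iter k=2: | res := 20 | iter j=2: | res := 14 | iter k=0: | res := 16 | iter k=1: | res := 18 | iter k=2: | res := 20 | result -76; score_new: acc := 0 | iter j=-1: | acc := 6 | iter j=0: | acc := 12 | iter j=1: | acc := 18 | iter j=2: | acc := 24 | iter j=3: | acc := 30 | iter j=4: | acc := 36 | res := 1 | iter j=-2: | res := 7 | iter k=0: | res := 7 | iter k=1: | res := 8 | iter k=2: | res := 10 | iter j=-1: | res := 13 | iter k=0: | res := 13 | iter k=1: | res := 14 | iter k=2: | res := 16 | iter j=0: | res := 16 | iter k=0: | res := 16 | iter k=1: | res := 17 | iter k=2: | res := 19 | iter j=1: | res := 16 | iter k=0: | res := 17 | iter k=1: | res := 18 | iter k=2: | res := 20 | iter j=2: | res := 14 | iter k=0: | res := 16 | iter k=1: | res := 18 | iter k=2: | res := 20 | result -76; agreement on -76.
Every one of the 16 inputs gives matching results.
verdict: equivalent


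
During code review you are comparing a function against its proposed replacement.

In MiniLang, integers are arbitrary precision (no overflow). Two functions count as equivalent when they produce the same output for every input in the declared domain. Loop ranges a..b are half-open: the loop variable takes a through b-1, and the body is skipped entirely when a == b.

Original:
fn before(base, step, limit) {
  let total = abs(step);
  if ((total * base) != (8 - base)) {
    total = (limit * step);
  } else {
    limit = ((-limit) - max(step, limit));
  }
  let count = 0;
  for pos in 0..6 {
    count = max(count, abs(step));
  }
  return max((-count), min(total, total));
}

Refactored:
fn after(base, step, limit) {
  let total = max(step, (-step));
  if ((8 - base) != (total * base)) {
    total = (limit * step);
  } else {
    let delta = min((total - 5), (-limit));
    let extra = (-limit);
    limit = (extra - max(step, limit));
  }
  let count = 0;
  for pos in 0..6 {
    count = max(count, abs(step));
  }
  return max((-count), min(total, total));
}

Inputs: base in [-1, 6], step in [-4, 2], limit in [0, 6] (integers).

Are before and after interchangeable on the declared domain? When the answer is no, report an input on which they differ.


Reading the diff, among the changes: constant usage differs, plus statement counts differ, plus arithmetic usage differs, plus local variable names differ, plus min/max/abs usage differs.
Spot check at base=5, step=-3, limit=1 — before: total becomes 3; next ((total * base) != (8 - base)) evaluates to true; next total becomes -3; next count becomes 0; next at pos=0:; next count becomes 3; next at pos=1:; next count becomes 3; next at pos=2:; next count becomes 3; next at pos=3:; next count becomes 3; next at pos=4:; next count becomes 3; next at pos=5:; next count becomes 3; next final value -3. after: total becomes 3; next ((8 - base) != (total * base)) evaluates to true; next total becomes -3; next count becomes 0; next at pos=0:; next count becomes 3; next at pos=1:; next count becomes 3; next at pos=2:; next count becomes 3; next at pos=3:; next count becomes 3; next at pos=4:; next count becomes 3; next at pos=5:; next count becomes 3; next final value -3. Both give -3.
Across all 392 domain points the two functions coincide.
verdict: equivalent


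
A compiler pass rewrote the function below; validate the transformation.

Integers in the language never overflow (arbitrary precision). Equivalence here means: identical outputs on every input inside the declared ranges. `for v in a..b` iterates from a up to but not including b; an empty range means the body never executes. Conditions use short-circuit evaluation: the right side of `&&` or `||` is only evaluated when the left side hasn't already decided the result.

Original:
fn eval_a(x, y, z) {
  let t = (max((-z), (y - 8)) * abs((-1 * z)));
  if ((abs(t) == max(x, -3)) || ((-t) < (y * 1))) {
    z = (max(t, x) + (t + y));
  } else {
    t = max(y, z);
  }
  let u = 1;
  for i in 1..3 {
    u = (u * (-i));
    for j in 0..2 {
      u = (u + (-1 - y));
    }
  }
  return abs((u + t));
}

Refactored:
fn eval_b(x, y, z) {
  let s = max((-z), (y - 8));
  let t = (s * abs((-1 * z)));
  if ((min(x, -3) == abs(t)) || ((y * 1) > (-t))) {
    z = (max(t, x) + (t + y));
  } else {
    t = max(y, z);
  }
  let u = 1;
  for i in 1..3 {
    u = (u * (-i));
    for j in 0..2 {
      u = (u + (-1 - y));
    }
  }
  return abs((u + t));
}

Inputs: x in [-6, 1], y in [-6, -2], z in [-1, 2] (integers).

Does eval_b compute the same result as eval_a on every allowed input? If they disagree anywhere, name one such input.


Consider the input x=1, y=-6, z=-1.
eval_a: t becomes 1; next ((abs(t) == max(x, -3)) || ((-t) < (y * 1))) evaluates to true; next z becomes -4; next u becomes 1; next at i=1:; next u becomes -1; next at j=0:; next u becomes 4; next at j=1:; next u becomes 9; next at i=2:; next u becomes -18; next at j=0:; next u becomes -13; next at j=1:; next u becomes -8; next final value 7
eval_b: s becomes 1; next t becomes 1; next ((min(x, -3) == abs(t)) || ((y * 1) > (-t))) evaluates to false; next t becomes -1; next u becomes 1; next at i=1:; next u becomes -1; next at j=0:; next u becomes 4; next at j=1:; next u becomes 9; next at i=2:; next u becomes -18; next at j=0:; next u becomes -13; next at j=1:; next u becomes -8; next final value 9
7 != 9, so the rewrite changes behavior.
verdict: not equivalent; witness: x=1, y=-6, z=-1


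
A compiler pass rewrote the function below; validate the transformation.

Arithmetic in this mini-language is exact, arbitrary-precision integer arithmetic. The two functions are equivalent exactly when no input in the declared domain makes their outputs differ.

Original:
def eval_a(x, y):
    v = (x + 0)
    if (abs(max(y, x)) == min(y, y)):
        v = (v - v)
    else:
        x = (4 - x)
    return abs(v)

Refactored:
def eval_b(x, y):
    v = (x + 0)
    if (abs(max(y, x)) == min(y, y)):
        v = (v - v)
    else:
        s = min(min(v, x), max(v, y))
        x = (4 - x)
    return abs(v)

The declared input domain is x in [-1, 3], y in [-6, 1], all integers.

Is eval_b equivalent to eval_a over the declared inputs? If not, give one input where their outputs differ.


Differences: statement counts differ, min/max/abs usage differs, local variable names differ — yet all 40 inputs agree.
verdict: equivalent


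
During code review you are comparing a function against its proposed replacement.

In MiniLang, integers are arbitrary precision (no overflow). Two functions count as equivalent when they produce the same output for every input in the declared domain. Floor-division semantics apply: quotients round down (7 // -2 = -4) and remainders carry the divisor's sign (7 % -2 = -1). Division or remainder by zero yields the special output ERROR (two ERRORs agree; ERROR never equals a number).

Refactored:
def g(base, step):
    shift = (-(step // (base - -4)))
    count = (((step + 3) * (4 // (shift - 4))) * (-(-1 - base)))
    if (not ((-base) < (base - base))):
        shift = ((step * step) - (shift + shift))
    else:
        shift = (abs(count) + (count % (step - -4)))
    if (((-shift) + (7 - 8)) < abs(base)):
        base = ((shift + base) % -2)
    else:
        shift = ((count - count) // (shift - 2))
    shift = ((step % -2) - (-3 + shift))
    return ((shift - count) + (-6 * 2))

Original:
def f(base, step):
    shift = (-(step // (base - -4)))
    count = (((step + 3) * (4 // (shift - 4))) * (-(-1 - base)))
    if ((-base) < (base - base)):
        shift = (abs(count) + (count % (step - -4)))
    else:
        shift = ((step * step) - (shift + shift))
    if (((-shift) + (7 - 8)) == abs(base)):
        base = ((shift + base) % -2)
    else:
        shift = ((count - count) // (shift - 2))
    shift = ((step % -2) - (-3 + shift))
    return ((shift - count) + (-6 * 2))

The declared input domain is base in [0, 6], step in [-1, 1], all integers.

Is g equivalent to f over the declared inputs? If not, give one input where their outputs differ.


There is a counterexample at base=0, step=-1: -5 on one side, -6 on the other.
f: shift becomes 1; next count becomes -4; next ((-base) < (base - base)) evaluates to false; next shift becomes -1; next (((-shift) + (7 - 8)) == abs(base)) evaluates to true; next base becomes -1; next shift becomes 3; next final value -5
g: shift becomes 1; next count becomes -4; next (not ((-base) < (base - base))) evaluates to true; next shift becomes -1; next (((-shift) + (7 - 8)) < abs(base)) evaluates to false; next shift becomes 0; next shift becomes 2; next final value -6
verdict: not equivalent; witness: base=0, step=-1


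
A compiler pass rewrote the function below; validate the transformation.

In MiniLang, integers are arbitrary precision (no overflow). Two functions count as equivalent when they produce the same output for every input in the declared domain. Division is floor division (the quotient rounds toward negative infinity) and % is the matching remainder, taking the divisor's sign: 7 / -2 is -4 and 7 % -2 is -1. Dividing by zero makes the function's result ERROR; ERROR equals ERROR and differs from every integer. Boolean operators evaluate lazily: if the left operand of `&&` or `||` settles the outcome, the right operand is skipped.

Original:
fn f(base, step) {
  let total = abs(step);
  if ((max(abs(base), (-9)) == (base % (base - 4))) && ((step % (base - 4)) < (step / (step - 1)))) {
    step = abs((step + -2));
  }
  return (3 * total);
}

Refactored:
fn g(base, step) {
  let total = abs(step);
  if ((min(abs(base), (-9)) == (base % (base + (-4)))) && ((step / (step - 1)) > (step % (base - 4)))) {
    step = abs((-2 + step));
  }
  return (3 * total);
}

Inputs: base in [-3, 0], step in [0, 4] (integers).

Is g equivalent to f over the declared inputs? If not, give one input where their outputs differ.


Run the pair on base=0, step=1.
f: total := 1 | divide-by-zero, output ERROR
g: total := 1 | ((min(abs(base), (-9)) == (base % (base + (-4)))) && ((step / (step - 1)) > (step % (base - 4)))): false | result 3
ERROR vs 3 — the two versions disagree here.
verdict: not equivalent; witness: base=0, step=1


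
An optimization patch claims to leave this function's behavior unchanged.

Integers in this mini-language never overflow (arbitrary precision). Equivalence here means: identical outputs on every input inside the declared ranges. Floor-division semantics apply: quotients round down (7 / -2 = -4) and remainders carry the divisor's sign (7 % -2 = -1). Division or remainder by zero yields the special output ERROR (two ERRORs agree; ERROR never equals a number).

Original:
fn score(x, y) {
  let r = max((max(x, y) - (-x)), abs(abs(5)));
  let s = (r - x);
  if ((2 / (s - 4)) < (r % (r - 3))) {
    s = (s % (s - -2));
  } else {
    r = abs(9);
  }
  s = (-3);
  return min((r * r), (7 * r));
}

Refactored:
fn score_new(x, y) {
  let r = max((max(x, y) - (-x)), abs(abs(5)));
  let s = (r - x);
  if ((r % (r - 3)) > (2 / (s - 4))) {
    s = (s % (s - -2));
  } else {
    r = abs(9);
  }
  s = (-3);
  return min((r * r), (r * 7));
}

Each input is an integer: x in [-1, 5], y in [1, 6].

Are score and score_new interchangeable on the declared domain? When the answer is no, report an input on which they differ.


Reading the diff, among the changes: comparison usage differs.
One worked example (x=1, y=1) — score: r = 5; s = 4; division by zero -> ERROR; score_new: r = 5; s = 4; division by zero -> ERROR; agreement on ERROR.
Checked all 42 inputs in the declared domain: the outputs agree on every one.
verdict: equivalent


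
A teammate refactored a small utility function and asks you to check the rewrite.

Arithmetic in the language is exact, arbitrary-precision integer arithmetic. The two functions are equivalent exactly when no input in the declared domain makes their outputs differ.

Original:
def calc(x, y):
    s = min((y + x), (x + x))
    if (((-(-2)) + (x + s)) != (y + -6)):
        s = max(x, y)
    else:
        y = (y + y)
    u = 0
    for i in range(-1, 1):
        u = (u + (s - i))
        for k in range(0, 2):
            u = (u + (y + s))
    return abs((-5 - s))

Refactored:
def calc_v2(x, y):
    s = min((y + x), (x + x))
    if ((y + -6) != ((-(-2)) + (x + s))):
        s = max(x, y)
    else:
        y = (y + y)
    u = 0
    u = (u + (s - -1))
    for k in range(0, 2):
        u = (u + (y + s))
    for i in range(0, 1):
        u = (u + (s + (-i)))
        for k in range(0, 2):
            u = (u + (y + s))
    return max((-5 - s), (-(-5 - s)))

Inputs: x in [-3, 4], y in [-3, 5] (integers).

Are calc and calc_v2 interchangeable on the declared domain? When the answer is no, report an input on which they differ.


The two versions differ — the changes include min/max/abs usage differs, plus statement counts differ, plus arithmetic usage differs, plus constant usage differs, plus loop structure differs.
One worked example (x=3, y=5) — calc: s becomes 6; next (((-(-2)) + (x + s)) != (y + -6)) evaluates to true; next s becomes 5; next u becomes 0; next at i=-1:; next u becomes 6; next at k=0:; next u becomes 16; next at k=1:; next u becomes 26; next at i=0:; next u becomes 31; next at k=0:; next u becomes 41; next at k=1:; next u becomes 51; next final value 10; calc_v2: s becomes 6; next ((y + -6) != ((-(-2)) + (x + s))) evaluates to true; next s becomes 5; next u becomes 0; next u becomes 6; next at k=0:; next u becomes 16; next at k=1:; next u becomes 26; next at i=0:; next u becomes 31; next at k=0:; next u becomes 41; next at k=1:; next u becomes 51; next final value 10; agreement on 10.
An exhaustive pass over the 72 declared inputs shows identical outputs.
verdict: equivalent


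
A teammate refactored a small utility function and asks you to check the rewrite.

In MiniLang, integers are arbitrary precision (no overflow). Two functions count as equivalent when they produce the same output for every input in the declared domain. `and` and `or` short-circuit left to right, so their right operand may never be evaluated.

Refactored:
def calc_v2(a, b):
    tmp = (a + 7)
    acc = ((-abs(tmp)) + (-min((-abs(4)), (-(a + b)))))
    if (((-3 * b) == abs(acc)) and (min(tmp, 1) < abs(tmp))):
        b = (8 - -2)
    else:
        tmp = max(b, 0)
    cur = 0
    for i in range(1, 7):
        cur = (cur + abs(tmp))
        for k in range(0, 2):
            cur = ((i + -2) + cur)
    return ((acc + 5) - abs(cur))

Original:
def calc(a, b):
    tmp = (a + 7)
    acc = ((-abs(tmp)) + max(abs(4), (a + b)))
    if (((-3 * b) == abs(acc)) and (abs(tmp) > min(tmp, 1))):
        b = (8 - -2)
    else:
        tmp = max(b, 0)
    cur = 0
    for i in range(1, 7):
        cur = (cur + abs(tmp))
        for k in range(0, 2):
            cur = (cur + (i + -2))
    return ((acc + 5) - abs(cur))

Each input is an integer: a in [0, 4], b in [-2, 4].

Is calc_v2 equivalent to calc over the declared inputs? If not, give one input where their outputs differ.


The two versions differ — the changes include min/max/abs usage differs, plus comparison usage differs.
Tracing a=0, b=-2: calc: tmp = 7; acc = -3; (((-3 * b) == abs(acc)) and (abs(tmp) > min(tmp, 1))) -> false; tmp = 0; cur = 0; [i=1]; cur = 0; [k=0]; cur = -1; [k=1]; cur = -2; [i=2]; cur = -2; [k=0]; cur = -2; [k=1]; cur = -2; [i=3]; cur = -2; [k=0]; cur = -1; [k=1]; cur = 0; [i=4]; cur = 0; [k=0]; cur = 2; [k=1]; cur = 4; [i=5]; cur = 4; [k=0]; cur = 7; [k=1]; cur = 10; [i=6]; cur = 10; [k=0]; cur = 14; [k=1]; cur = 18; return -16 | calc_v2: tmp = 7; acc = -3; (((-3 * b) == abs(acc)) and (min(tmp, 1) < abs(tmp))) -> false; tmp = 0; cur = 0; [i=1]; cur = 0; [k=0]; cur = -1; [k=1]; cur = -2; [i=2]; cur = -2; [k=0]; cur = -2; [k=1]; cur = -2; [i=3]; cur = -2; [k=0]; cur = -1; [k=1]; cur = 0; [i=4]; cur = 0; [k=0]; cur = 2; [k=1]; cur = 4; [i=5]; cur = 4; [k=0]; cur = 7; [k=1]; cur = 10; [i=6]; cur = 10; [k=0]; cur = 14; [k=1]; cur = 18; return -16 — matching result -16.
Every one of the 35 inputs gives matching results.
verdict: equivalent


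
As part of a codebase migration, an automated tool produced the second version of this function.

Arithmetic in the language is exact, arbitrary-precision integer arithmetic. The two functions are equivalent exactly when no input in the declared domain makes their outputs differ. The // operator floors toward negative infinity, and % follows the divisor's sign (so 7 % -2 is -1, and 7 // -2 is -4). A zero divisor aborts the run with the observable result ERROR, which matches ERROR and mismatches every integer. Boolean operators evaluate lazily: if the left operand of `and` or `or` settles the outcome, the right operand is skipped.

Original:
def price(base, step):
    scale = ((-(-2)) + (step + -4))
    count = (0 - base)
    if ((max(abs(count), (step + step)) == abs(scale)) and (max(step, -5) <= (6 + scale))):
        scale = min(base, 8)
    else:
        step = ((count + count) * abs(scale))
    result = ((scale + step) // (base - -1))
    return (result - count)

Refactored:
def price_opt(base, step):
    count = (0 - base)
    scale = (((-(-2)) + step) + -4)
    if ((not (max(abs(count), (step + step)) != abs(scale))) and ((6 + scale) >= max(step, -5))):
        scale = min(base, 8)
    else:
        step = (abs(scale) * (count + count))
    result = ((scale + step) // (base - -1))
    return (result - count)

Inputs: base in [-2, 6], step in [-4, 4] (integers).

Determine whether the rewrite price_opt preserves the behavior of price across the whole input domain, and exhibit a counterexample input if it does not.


The two are interchangeable: boolean connective usage differs, and comparison usage differs, and every declared input agrees.
As a probe, take base=6, step=-2: price runs scale := -4 | count := -6 | ((max(abs(count), (step + step)) == abs(scale)) and (max(step, -5) <= (6 + scale))): false | step := -48 | result := -8 | result -2; price_opt runs count := -6 | scale := -4 | ((not (max(abs(count), (step + step)) != abs(scale))) and ((6 + scale) >= max(step, -5))): false | step := -48 | result := -8 | result -2; both end at -2.
Every one of the 81 inputs gives matching results.
verdict: equivalent
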